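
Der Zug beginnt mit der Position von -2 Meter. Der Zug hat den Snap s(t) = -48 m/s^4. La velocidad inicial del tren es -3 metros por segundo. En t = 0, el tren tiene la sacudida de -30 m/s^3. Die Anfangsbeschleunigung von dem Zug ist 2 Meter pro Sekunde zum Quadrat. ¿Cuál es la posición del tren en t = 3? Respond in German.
Um dies zu lösen, müssen wir 4 Stammfunktionen unserer Gleichung für den Snap s(t) = -48 finden. Durch Integration von dem Snap und Verwendung der Anfangsbedingung j(0) = -30, erhalten wir j(t) = -48·t - 30. Das Integral von dem Ruck, mit a(0) = 2, ergibt die Beschleunigung: a(t) = -24·t^2 - 30·t + 2. Durch Integration von der Beschleunigung und Verwendung der Anfangsbedingung v(0) = -3, erhalten wir v(t) = -8·t^3 - 15·t^2 + 2·t - 3. Mit ∫v(t)dt und Anwendung von x(0) = -2, finden wir x(t) = -2·t^4 - 5·t^3 + t^2 - 3·t - 2. Wir haben die Position x(t) = -2·t^4 - 5·t^3 + t^2 - 3·t - 2. Durch Einsetzen von t = 3: x(3) = -299.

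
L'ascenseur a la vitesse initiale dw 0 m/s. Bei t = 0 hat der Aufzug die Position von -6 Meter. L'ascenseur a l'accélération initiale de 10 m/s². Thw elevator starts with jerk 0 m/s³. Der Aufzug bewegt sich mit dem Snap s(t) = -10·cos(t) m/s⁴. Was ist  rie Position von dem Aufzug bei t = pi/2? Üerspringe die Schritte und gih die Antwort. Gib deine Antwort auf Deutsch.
Die Antwort ist 4.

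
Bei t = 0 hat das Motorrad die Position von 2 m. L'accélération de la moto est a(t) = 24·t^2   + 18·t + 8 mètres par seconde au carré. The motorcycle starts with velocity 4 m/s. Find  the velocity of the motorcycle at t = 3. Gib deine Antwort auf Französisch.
Pour résoudre ceci, nous devons prendre 1 primitive de notre équation de l'accélération a(t) = 24·t^2 + 18·t + 8. L'intégrale de l'accélération, avec v(0) = 4, donne la vitesse: v(t) = 8·t^3 + 9·t^2 + 8·t + 4. En utilisant v(t) = 8·t^3 + 9·t^2 + 8·t + 4 et en substituant t = 3, nous trouvons v = 325.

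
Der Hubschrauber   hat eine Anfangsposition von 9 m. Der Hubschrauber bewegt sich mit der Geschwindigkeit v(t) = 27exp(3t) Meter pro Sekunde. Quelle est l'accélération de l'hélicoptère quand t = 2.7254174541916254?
Nous devons dériver notre équation de la vitesse v(t) = 27·exp(3·t) 1 fois. En prenant d/dt de v(t), nous trouvons a(t) = 81·exp(3·t). De l'équation de l'accélération a(t) = 81·exp(3·t), nous substituons t = 2.7254174541916254 pour obtenir a = 287995.898370426.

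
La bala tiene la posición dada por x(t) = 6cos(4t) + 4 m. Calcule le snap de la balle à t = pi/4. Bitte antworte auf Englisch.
We must differentiate our position equation x(t) = 6·cos(4·t) + 4 4 times. Differentiating position, we get velocity: v(t) = -24·sin(4·t). Differentiating velocity, we get acceleration: a(t) = -96·cos(4·t). Differentiating acceleration, we get jerk: j(t) = 384·sin(4·t). Differentiating jerk, we get snap: s(t) = 1536·cos(4·t). Using s(t) = 1536·cos(4·t) and substituting t = pi/4, we find s = -1536.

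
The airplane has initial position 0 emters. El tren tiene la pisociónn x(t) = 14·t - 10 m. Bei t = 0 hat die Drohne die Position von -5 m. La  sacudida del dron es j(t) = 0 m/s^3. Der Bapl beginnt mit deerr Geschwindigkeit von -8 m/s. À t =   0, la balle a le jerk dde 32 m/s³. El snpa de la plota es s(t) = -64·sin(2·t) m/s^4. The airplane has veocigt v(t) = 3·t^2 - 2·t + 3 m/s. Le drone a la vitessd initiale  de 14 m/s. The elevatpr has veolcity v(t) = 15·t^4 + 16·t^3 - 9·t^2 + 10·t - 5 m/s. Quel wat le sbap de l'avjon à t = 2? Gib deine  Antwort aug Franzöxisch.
En partant de la vitesse v(t) = 3·t^2 - 2·t + 3, nous prenons 3 dérivées. La dérivée de la vitesse donne l'accélération: a(t) = 6·t - 2. En dérivant l'accélération, nous obtenons le jerk: j(t) = 6. La dérivée du jerk donne le snap: s(t) = 0. En utilisant s(t) = 0 et en substituant t = 2, nous trouvons s = 0.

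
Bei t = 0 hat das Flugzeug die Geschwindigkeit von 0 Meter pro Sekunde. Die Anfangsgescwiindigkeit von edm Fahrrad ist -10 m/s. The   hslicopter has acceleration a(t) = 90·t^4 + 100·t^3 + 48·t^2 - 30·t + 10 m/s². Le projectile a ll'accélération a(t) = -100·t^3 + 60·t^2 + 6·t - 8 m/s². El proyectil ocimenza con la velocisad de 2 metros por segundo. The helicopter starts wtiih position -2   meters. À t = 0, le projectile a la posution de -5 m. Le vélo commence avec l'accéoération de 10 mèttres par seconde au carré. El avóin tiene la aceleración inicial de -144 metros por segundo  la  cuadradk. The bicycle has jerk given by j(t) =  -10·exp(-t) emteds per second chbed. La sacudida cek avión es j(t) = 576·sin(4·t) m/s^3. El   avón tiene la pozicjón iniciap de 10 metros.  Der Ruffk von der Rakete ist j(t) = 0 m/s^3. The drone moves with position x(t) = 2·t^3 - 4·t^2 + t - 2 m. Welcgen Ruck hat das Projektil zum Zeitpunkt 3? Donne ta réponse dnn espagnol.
Para resolver esto, necesitamos tomar 1 derivada de nuestra ecuación de la aceleración a(t) = -100·t^3 + 60·t^2 + 6·t - 8. Derivando la aceleración, obtenemos la sacudida: j(t) = -300·t^2 + 120·t + 6. Tenemos la sacudida j(t) = -300·t^2 + 120·t + 6. Sustituyendo t = 3: j(3) = -2334.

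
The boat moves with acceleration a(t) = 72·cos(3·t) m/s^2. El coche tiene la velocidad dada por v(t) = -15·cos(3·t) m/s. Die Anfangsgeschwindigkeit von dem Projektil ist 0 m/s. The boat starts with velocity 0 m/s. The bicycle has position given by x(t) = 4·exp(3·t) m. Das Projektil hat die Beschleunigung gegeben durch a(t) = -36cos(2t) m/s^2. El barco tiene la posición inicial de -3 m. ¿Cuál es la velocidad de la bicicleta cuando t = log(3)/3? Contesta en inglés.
Starting from position x(t) = 4·exp(3·t), we take 1 derivative. Taking d/dt of x(t), we find v(t) = 12·exp(3·t). From the given velocity equation v(t) = 12·exp(3·t), we substitute t = log(3)/3 to get v = 36.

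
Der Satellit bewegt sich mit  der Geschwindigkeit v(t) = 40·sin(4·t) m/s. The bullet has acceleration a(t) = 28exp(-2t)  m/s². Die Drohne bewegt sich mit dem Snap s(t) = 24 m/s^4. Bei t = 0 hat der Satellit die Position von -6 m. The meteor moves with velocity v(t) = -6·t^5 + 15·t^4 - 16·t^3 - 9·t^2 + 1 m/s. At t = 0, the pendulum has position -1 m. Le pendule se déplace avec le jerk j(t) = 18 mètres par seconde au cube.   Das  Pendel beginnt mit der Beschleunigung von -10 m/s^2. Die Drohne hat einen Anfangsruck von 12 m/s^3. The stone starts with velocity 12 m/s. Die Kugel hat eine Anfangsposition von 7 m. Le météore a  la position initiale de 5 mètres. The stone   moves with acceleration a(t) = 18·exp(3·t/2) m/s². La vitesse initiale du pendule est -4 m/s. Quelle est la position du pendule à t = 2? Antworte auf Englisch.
Starting from jerk j(t) = 18, we take 3 antiderivatives. Taking ∫j(t)dt and applying a(0) = -10, we find a(t) = 18·t - 10. Finding the antiderivative of a(t) and using v(0) = -4: v(t) = 9·t^2 - 10·t - 4. The antiderivative of velocity is position. Using x(0) = -1, we get x(t) = 3·t^3 - 5·t^2 - 4·t - 1. We have position x(t) = 3·t^3 - 5·t^2 - 4·t - 1. Substituting t = 2: x(2) = -5.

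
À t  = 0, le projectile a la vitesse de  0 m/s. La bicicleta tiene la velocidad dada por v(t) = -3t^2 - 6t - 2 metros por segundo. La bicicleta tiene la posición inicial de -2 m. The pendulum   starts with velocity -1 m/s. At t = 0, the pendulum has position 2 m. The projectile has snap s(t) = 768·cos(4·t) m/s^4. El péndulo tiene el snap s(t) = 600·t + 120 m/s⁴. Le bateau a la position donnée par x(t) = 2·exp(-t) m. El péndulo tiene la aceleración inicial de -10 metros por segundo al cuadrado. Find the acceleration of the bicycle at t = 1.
Starting from velocity v(t) = -3·t^2 - 6·t - 2, we take 1 derivative. Taking d/dt of v(t), we find a(t) = -6·t - 6. We have acceleration a(t) = -6·t - 6. Substituting t = 1: a(1) = -12.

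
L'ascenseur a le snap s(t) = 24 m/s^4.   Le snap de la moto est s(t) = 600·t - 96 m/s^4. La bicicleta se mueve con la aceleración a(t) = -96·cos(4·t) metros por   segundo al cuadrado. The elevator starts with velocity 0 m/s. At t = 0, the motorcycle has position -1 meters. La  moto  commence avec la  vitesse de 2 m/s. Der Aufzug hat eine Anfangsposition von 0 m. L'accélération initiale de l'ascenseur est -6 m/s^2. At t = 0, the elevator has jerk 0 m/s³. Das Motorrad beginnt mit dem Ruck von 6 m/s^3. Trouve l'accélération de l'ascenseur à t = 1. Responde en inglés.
Starting from snap s(t) = 24, we take 2 antiderivatives. Finding the antiderivative of s(t) and using j(0) = 0: j(t) = 24·t. The integral of jerk, with a(0) = -6, gives acceleration: a(t) = 12·t^2 - 6. Using a(t) = 12·t^2 - 6 and substituting t = 1, we find a = 6.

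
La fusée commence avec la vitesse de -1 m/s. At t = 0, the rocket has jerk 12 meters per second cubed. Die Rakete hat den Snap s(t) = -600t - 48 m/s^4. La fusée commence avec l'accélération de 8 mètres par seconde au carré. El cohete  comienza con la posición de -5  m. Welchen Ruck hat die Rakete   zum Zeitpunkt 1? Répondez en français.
Pour résoudre ceci, nous devons prendre 1 primitive de notre équation du snap s(t) = -600·t - 48. La primitive du snap est le jerk. En utilisant j(0) = 12, nous obtenons j(t) = -300·t^2 - 48·t + 12. Nous avons le jerk j(t) = -300·t^2 - 48·t + 12. En substituant t = 1: j(1) = -336.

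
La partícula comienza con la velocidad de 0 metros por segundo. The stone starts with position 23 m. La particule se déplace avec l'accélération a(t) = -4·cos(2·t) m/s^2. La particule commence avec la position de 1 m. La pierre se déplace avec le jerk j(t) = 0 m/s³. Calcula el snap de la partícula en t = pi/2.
Debemos derivar nuestra ecuación de la aceleración a(t) = -4·cos(2·t) 2 veces. Tomando d/dt de a(t), encontramos j(t) = 8·sin(2·t). La derivada de la sacudida da el snap: s(t) = 16·cos(2·t). De la ecuación del snap s(t) = 16·cos(2·t), sustituimos t = pi/2 para obtener s = -16.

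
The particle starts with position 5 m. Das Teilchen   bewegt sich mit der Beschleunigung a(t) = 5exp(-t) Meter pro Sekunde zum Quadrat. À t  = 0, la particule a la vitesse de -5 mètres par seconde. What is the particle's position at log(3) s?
We need to integrate our acceleration equation a(t) = 5·exp(-t) 2 times. The integral of acceleration is velocity. Using v(0) = -5, we get v(t) = -5·exp(-t). The antiderivative of velocity is position. Using x(0) = 5, we get x(t) = 5·exp(-t). We have position x(t) = 5·exp(-t). Substituting t = log(3): x(log(3)) = 5/3.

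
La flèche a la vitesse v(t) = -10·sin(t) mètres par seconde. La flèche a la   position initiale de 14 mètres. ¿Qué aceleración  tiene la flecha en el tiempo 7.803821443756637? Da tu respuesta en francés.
Pour résoudre ceci, nous devons prendre 1 dérivée de notre équation de la vitesse v(t) = -10·sin(t). La dérivée de la vitesse donne l'accélération: a(t) = -10·cos(t). Nous avons l'accélération a(t) = -10·cos(t). En substituant t = 7.803821443756637: a(7.803821443756637) = -0.501391586505253.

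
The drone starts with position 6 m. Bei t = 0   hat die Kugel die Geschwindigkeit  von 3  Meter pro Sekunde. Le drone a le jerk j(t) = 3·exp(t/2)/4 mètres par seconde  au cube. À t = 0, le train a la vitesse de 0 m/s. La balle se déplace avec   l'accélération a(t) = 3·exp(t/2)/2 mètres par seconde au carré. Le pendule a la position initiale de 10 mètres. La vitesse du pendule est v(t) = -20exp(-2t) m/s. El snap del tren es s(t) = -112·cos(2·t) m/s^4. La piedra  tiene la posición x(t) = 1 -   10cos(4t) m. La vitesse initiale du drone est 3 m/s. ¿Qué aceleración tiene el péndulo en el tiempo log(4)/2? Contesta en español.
Partiendo de la velocidad v(t) = -20·exp(-2·t), tomamos 1 derivada. Derivando la velocidad, obtenemos la aceleración: a(t) = 40·exp(-2·t). Tenemos la aceleración a(t) = 40·exp(-2·t). Sustituyendo t = log(4)/2: a(log(4)/2) = 10.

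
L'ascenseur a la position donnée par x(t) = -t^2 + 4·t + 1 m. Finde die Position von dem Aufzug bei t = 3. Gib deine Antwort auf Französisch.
De l'équation de la position x(t) = -t^2 + 4·t + 1, nous substituons t = 3 pour obtenir x = 4.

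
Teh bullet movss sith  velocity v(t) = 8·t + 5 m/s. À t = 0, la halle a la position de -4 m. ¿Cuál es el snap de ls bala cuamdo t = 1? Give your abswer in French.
En partant de la vitesse v(t) = 8·t + 5, nous prenons 3 dérivées. En prenant d/dt de v(t), nous trouvons a(t) = 8. En prenant d/dt de a(t), nous trouvons j(t) = 0. En dérivant le jerk, nous obtenons le snap: s(t) = 0. Nous avons le snap s(t) = 0. En substituant t = 1: s(1) = 0.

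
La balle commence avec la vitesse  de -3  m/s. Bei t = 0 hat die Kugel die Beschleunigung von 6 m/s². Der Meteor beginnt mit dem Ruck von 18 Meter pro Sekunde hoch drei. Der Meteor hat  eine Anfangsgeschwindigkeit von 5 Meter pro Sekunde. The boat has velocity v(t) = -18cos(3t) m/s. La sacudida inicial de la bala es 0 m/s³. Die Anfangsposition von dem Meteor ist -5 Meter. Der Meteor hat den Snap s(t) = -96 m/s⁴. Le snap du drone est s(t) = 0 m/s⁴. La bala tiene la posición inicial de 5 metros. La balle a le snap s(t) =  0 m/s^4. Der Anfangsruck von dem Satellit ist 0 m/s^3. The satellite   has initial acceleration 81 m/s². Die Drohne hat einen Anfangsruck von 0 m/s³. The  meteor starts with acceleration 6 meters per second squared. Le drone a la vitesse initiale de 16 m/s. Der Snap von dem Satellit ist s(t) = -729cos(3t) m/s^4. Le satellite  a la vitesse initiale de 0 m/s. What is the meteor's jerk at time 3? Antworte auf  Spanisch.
Necesitamos integrar nuestra ecuación del snap s(t) = -96 1 vez. La antiderivada del snap, con j(0) = 18, da la sacudida: j(t) = 18 - 96·t. De la ecuación de la sacudida j(t) = 18 - 96·t, sustituimos t = 3 para obtener j = -270.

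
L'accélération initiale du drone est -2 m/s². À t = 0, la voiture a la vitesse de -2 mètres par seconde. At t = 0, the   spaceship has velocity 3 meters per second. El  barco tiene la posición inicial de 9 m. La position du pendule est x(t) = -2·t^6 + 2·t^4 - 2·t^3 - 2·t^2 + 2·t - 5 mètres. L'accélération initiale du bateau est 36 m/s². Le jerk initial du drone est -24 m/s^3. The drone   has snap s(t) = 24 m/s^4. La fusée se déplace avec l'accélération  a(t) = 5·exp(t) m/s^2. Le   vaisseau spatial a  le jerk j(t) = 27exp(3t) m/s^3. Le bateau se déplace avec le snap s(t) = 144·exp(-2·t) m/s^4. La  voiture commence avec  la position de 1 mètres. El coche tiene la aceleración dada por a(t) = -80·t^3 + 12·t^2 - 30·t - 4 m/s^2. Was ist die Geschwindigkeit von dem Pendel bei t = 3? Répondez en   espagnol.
Para resolver esto, necesitamos tomar 1 derivada de nuestra ecuación de la posición x(t) = -2·t^6 + 2·t^4 - 2·t^3 - 2·t^2 + 2·t - 5. Tomando d/dt de x(t), encontramos v(t) = -12·t^5 + 8·t^3 - 6·t^2 - 4·t + 2. Tenemos la velocidad v(t) = -12·t^5 + 8·t^3 - 6·t^2 - 4·t + 2. Sustituyendo t = 3: v(3) = -2764.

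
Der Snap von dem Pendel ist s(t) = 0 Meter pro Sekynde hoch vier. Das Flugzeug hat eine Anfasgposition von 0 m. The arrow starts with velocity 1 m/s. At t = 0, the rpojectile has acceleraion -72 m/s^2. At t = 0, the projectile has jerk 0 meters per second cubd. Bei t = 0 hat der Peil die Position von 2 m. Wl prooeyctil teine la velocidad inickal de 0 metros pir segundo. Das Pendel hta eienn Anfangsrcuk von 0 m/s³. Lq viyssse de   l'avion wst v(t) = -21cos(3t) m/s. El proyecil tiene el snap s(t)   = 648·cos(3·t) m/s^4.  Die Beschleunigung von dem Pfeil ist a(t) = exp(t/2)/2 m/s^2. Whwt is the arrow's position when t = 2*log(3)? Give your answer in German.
Um dies zu lösen, müssen wir 2 Integrale unserer Gleichung für die Beschleunigung a(t) = exp(t/2)/2 finden. Durch Integration von der Beschleunigung und Verwendung der Anfangsbedingung v(0) = 1, erhalten wir v(t) = exp(t/2). Die Stammfunktion von der Geschwindigkeit ist die Position. Mit x(0) = 2 erhalten wir x(t) = 2·exp(t/2). Aus der Gleichung für die Position x(t) = 2·exp(t/2), setzen wir t = 2*log(3) ein und erhalten x = 6.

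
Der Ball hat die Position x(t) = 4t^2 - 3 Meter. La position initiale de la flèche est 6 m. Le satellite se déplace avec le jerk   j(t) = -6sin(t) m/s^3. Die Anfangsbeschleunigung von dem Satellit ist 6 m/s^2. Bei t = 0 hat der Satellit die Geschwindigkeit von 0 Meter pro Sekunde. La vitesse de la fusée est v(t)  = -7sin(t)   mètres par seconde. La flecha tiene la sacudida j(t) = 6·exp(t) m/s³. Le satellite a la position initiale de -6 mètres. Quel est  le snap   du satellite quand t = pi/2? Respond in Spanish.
Debemos derivar nuestra ecuación de la sacudida j(t) = -6·sin(t) 1 vez. Tomando d/dt de j(t), encontramos s(t) = -6·cos(t). Tenemos el snap s(t) = -6·cos(t). Sustituyendo t = pi/2: s(pi/2) = 0.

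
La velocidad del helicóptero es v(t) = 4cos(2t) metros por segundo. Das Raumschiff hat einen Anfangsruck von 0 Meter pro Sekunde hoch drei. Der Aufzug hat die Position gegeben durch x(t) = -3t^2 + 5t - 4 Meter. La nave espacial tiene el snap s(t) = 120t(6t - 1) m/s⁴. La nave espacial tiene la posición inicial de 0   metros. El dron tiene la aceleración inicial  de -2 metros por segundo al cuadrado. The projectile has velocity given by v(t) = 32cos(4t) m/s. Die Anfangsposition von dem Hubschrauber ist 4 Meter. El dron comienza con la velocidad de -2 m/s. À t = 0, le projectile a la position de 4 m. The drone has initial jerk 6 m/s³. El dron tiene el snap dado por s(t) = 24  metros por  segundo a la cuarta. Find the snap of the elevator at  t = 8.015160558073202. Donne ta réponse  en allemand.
Um dies zu lösen, müssen wir 4 Ableitungen unserer Gleichung für die Position x(t) = -3·t^2 + 5·t - 4 nehmen. Die Ableitung von der Position ergibt die Geschwindigkeit: v(t) = 5 - 6·t. Durch Ableiten von der Geschwindigkeit erhalten wir die Beschleunigung: a(t) = -6. Mit d/dt von a(t) finden wir j(t) = 0. Durch Ableiten von dem Ruck erhalten wir den Snap: s(t) = 0. Mit s(t) = 0 und Einsetzen von t = 8.015160558073202, finden wir s = 0.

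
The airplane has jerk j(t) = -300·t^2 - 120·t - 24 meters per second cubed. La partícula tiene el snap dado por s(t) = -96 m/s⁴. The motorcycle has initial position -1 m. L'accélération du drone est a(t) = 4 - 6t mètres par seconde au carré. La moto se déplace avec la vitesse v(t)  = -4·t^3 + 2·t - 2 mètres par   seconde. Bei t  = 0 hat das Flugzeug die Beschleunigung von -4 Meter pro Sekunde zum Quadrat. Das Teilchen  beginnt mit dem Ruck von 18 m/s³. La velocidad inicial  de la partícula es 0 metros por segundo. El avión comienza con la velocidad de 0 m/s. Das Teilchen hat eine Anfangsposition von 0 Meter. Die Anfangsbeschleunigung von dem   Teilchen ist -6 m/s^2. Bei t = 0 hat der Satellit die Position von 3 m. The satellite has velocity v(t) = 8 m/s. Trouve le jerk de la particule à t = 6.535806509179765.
Nous devons trouver l'intégrale de notre équation du snap s(t) = -96 1 fois. L'intégrale du snap, avec j(0) = 18, donne le jerk: j(t) = 18 - 96·t. De l'équation du jerk j(t) = 18 - 96·t, nous substituons t = 6.535806509179765 pour obtenir j = -609.437424881257.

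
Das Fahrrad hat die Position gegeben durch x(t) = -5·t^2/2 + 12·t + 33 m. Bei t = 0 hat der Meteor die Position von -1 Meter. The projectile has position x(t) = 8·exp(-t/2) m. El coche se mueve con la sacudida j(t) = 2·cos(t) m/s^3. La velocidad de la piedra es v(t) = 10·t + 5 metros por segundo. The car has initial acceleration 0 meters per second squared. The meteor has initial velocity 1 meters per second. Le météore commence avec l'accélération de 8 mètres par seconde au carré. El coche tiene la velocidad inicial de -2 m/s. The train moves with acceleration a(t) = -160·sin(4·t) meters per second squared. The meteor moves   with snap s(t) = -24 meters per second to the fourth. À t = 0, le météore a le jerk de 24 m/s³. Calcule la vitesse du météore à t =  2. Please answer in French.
En partant du snap s(t) = -24, nous prenons 3 primitives. En prenant ∫s(t)dt et en appliquant j(0) = 24, nous trouvons j(t) = 24 - 24·t. En intégrant le jerk et en utilisant la condition initiale a(0) = 8, nous obtenons a(t) = -12·t^2 + 24·t + 8. La primitive de l'accélération, avec v(0) = 1, donne la vitesse: v(t) = -4·t^3 + 12·t^2 + 8·t + 1. De l'équation de la vitesse v(t) = -4·t^3 + 12·t^2 + 8·t + 1, nous substituons t = 2 pour obtenir v = 33.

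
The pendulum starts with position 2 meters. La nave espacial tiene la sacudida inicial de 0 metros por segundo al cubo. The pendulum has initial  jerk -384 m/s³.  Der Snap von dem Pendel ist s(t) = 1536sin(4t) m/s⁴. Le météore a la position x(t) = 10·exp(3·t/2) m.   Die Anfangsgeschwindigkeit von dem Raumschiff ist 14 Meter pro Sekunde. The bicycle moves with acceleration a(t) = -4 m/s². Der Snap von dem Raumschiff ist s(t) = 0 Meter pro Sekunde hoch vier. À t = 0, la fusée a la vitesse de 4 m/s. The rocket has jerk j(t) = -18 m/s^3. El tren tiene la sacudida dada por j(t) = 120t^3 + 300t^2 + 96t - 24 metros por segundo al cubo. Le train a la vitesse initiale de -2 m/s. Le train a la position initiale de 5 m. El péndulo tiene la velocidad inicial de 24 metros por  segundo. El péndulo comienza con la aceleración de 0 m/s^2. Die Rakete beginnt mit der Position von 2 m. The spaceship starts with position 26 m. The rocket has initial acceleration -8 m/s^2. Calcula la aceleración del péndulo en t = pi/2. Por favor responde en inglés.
We need to integrate our snap equation s(t) = 1536·sin(4·t) 2 times. Taking ∫s(t)dt and applying j(0) = -384, we find j(t) = -384·cos(4·t). Integrating jerk and using the initial condition a(0) = 0, we get a(t) = -96·sin(4·t). We have acceleration a(t) = -96·sin(4·t). Substituting t = pi/2: a(pi/2) = 0.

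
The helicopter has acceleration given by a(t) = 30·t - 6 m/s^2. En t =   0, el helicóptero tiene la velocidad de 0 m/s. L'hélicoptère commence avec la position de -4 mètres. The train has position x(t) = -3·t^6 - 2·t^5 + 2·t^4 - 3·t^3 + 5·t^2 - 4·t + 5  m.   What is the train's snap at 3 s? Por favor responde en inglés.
We must differentiate our position equation x(t) = -3·t^6 - 2·t^5 + 2·t^4 - 3·t^3 + 5·t^2 - 4·t + 5 4 times. Taking d/dt of x(t), we find v(t) = -18·t^5 - 10·t^4 + 8·t^3 - 9·t^2 + 10·t - 4. Differentiating velocity, we get acceleration: a(t) = -90·t^4 - 40·t^3 + 24·t^2 - 18·t + 10. Differentiating acceleration, we get jerk: j(t) = -360·t^3 - 120·t^2 + 48·t - 18. Differentiating jerk, we get snap: s(t) = -1080·t^2 - 240·t + 48. We have snap s(t) = -1080·t^2 - 240·t + 48. Substituting t = 3: s(3) = -10392.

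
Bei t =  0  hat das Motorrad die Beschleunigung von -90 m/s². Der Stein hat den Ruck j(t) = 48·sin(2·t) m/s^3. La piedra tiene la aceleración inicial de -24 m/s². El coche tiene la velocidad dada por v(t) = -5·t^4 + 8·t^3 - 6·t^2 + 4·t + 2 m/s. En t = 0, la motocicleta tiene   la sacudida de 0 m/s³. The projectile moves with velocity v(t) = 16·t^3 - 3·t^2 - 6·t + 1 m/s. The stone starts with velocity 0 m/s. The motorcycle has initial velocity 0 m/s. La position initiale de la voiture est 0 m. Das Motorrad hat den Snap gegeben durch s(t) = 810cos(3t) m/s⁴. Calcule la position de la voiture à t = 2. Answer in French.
Nous devons trouver la primitive de notre équation de la vitesse v(t) = -5·t^4 + 8·t^3 - 6·t^2 + 4·t + 2 1 fois. En intégrant la vitesse et en utilisant la condition initiale x(0) = 0, nous obtenons x(t) = -t^5 + 2·t^4 - 2·t^3 + 2·t^2 + 2·t. Nous avons la position x(t) = -t^5 + 2·t^4 - 2·t^3 + 2·t^2 + 2·t. En substituant t = 2: x(2) = -4.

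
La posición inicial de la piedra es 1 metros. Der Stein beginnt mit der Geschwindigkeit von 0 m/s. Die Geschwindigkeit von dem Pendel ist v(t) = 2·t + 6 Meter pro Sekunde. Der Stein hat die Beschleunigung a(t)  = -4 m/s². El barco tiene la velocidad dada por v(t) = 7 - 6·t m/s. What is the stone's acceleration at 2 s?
We have acceleration a(t) = -4. Substituting t = 2: a(2) = -4.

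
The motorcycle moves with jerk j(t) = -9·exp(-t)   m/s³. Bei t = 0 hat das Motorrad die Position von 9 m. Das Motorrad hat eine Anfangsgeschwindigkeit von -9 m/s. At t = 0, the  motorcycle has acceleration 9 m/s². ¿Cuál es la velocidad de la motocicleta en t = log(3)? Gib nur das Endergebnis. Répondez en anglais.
The answer is -3.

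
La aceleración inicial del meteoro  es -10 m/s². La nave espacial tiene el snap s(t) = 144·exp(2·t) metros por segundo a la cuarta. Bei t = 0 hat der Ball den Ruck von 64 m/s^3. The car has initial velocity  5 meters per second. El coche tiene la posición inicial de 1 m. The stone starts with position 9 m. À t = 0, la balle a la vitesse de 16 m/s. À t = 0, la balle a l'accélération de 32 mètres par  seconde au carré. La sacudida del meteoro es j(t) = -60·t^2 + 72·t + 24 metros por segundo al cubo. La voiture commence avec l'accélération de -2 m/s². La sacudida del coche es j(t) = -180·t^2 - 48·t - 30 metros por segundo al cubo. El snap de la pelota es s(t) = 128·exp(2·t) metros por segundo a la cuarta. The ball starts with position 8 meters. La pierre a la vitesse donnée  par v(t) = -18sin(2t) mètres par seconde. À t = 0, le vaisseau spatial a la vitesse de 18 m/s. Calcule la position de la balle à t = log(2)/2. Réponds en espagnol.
Necesitamos integrar nuestra ecuación del snap s(t) = 128·exp(2·t) 4 veces. Tomando ∫s(t)dt y aplicando j(0) = 64, encontramos j(t) = 64·exp(2·t). Integrando la sacudida y usando la condición inicial a(0) = 32, obtenemos a(t) = 32·exp(2·t). Tomando ∫a(t)dt y aplicando v(0) = 16, encontramos v(t) = 16·exp(2·t). Integrando la velocidad y usando la condición inicial x(0) = 8, obtenemos x(t) = 8·exp(2·t). Usando x(t) = 8·exp(2·t) y sustituyendo t = log(2)/2, encontramos x = 16.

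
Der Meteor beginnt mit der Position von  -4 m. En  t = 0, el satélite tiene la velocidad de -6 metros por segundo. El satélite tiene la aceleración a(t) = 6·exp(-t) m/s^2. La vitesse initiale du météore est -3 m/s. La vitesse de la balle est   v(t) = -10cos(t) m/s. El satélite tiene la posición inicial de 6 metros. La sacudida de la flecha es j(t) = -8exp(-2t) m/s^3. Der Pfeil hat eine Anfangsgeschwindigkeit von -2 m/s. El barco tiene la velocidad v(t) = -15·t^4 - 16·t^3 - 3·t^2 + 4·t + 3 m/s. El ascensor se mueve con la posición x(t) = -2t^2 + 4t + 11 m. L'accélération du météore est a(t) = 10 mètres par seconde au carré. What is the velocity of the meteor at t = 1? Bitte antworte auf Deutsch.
Ausgehend von der Beschleunigung a(t) = 10, nehmen wir 1 Integral. Die Stammfunktion von der Beschleunigung ist die Geschwindigkeit. Mit v(0) = -3 erhalten wir v(t) = 10·t - 3. Wir haben die Geschwindigkeit v(t) = 10·t - 3. Durch Einsetzen von t = 1: v(1) = 7.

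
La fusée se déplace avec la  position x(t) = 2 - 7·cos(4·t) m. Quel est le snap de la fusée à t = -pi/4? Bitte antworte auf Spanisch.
Debemos derivar nuestra ecuación de la posición x(t) = 2 - 7·cos(4·t) 4 veces. Tomando d/dt de x(t), encontramos v(t) = 28·sin(4·t). Derivando la velocidad, obtenemos la aceleración: a(t) = 112·cos(4·t). La derivada de la aceleración da la sacudida: j(t) = -448·sin(4·t). La derivada de la sacudida da el snap: s(t) = -1792·cos(4·t). De la ecuación del snap s(t) = -1792·cos(4·t), sustituimos t = -pi/4 para obtener s = 1792.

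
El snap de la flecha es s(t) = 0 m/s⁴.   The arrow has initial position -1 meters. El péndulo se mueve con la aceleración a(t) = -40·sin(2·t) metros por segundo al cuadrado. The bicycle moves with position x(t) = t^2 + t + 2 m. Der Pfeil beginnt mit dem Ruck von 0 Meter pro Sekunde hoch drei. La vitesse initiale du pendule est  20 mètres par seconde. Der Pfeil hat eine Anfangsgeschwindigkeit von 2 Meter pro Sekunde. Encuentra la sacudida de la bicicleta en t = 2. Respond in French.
Nous devons dériver notre équation de la position x(t) = t^2 + t + 2 3 fois. En dérivant la position, nous obtenons la vitesse: v(t) = 2·t + 1. La dérivée de la vitesse donne l'accélération: a(t) = 2. En prenant d/dt de a(t), nous trouvons j(t) = 0. Nous avons le jerk j(t) = 0. En substituant t = 2: j(2) = 0.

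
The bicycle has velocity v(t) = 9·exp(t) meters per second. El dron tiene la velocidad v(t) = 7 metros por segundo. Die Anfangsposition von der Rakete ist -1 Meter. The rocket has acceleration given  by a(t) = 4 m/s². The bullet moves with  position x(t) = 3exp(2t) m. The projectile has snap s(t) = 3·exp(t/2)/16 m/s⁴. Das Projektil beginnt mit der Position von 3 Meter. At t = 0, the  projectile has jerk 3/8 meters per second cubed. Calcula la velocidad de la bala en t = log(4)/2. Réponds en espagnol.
Para resolver esto, necesitamos tomar 1 derivada de nuestra ecuación de la posición x(t) = 3·exp(2·t). Tomando d/dt de x(t), encontramos v(t) = 6·exp(2·t). Tenemos la velocidad v(t) = 6·exp(2·t). Sustituyendo t = log(4)/2: v(log(4)/2) = 24.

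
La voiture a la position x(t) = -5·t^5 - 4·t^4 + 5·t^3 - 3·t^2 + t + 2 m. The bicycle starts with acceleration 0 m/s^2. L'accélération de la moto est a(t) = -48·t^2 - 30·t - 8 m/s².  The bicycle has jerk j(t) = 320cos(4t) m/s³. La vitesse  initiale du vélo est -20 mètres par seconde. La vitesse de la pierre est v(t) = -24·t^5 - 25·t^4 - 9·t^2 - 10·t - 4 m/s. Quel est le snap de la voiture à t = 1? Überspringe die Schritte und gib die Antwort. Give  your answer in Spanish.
La respuesta es -696.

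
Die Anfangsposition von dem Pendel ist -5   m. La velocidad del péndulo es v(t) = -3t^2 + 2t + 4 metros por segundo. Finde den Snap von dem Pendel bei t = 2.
Ausgehend von der Geschwindigkeit v(t) = -3·t^2 + 2·t + 4, nehmen wir 3 Ableitungen. Die Ableitung von der Geschwindigkeit ergibt die Beschleunigung: a(t) = 2 - 6·t. Die Ableitung von der Beschleunigung ergibt den Ruck: j(t) = -6. Durch Ableiten von dem Ruck erhalten wir den Snap: s(t) = 0. Mit s(t) = 0 und Einsetzen von t = 2, finden wir s = 0.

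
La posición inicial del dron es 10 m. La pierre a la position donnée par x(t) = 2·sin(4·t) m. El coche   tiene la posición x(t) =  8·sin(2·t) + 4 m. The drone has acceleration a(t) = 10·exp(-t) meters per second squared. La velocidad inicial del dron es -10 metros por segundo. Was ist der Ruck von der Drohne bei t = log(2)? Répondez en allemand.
Wir müssen unsere Gleichung für die Beschleunigung a(t) = 10·exp(-t) 1-mal ableiten. Mit d/dt von a(t) finden wir j(t) = -10·exp(-t). Wir haben den Ruck j(t) = -10·exp(-t). Durch Einsetzen von t = log(2): j(log(2)) = -5.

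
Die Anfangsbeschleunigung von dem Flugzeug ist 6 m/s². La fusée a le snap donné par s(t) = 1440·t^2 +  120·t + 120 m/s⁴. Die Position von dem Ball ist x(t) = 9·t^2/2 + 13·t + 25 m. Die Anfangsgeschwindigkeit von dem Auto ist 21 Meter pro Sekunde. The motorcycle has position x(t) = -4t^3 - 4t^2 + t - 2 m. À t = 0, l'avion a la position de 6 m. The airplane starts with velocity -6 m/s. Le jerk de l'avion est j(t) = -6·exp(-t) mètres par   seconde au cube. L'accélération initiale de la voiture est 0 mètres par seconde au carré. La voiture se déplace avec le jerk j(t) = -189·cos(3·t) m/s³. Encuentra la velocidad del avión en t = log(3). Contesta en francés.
Nous devons intégrer notre équation du jerk j(t) = -6·exp(-t) 2 fois. L'intégrale du jerk, avec a(0) = 6, donne l'accélération: a(t) = 6·exp(-t). L'intégrale de l'accélération, avec v(0) = -6, donne la vitesse: v(t) = -6·exp(-t). En utilisant v(t) = -6·exp(-t) et en substituant t = log(3), nous trouvons v = -2.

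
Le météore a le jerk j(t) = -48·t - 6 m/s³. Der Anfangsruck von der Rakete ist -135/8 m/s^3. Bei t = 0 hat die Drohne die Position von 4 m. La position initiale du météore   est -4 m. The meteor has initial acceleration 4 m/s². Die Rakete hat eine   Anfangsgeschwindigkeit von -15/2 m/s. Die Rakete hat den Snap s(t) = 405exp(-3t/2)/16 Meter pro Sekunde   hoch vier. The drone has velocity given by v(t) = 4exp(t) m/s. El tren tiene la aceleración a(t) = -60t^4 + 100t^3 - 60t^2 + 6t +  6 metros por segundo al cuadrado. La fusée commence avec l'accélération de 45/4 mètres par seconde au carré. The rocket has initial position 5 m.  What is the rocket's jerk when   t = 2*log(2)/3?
Starting from snap s(t) = 405·exp(-3·t/2)/16, we take 1 integral. Finding the antiderivative of s(t) and using j(0) = -135/8: j(t) = -135·exp(-3·t/2)/8. From the given jerk equation j(t) = -135·exp(-3·t/2)/8, we substitute t = 2*log(2)/3 to get j = -135/16.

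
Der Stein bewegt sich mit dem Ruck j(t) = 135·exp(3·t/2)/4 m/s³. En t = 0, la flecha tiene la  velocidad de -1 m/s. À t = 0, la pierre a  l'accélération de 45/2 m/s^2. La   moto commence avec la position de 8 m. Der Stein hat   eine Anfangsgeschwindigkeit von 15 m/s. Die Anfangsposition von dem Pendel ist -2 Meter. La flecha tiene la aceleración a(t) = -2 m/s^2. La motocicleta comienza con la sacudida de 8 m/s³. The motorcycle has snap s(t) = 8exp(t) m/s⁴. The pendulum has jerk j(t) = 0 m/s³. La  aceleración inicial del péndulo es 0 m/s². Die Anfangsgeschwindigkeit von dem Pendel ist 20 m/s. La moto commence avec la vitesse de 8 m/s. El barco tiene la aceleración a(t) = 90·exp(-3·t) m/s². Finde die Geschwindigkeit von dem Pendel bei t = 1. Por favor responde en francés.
Pour résoudre ceci, nous devons prendre 2 intégrales de notre équation du jerk j(t) = 0. L'intégrale du jerk, avec a(0) = 0, donne l'accélération: a(t) = 0. L'intégrale de l'accélération est la vitesse. En utilisant v(0) = 20, nous obtenons v(t) = 20. En utilisant v(t) = 20 et en substituant t = 1, nous trouvons v = 20.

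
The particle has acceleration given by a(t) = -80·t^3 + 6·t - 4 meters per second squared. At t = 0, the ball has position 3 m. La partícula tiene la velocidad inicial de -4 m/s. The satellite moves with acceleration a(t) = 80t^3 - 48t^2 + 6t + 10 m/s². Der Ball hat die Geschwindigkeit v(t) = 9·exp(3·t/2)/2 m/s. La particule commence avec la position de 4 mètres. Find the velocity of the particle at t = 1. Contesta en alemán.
Wir müssen die Stammfunktion unserer Gleichung für die Beschleunigung a(t) = -80·t^3 + 6·t - 4 1-mal finden. Die Stammfunktion von der Beschleunigung, mit v(0) = -4, ergibt die Geschwindigkeit: v(t) = -20·t^4 + 3·t^2 - 4·t - 4. Mit v(t) = -20·t^4 + 3·t^2 - 4·t - 4 und Einsetzen von t = 1, finden wir v = -25.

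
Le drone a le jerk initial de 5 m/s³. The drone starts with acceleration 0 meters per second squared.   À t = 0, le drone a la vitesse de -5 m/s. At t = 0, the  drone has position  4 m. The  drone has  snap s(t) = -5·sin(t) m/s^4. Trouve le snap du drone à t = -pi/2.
De l'équation du snap s(t) = -5·sin(t), nous substituons t = -pi/2 pour obtenir s = 5.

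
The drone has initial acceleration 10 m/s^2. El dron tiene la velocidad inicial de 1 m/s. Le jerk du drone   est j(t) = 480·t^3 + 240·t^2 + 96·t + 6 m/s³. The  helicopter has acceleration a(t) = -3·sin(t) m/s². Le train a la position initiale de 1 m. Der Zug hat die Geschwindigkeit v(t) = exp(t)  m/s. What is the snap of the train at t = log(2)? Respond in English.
Starting from velocity v(t) = exp(t), we take 3 derivatives. Differentiating velocity, we get acceleration: a(t) = exp(t). The derivative of acceleration gives jerk: j(t) = exp(t). The derivative of jerk gives snap: s(t) = exp(t). From the given snap equation s(t) = exp(t), we substitute t = log(2) to get s = 2.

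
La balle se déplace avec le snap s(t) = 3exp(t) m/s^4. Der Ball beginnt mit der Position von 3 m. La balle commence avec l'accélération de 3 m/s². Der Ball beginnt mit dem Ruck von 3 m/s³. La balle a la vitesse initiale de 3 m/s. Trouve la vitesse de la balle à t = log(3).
Pour résoudre ceci, nous devons prendre 3 primitives de notre équation du snap s(t) = 3·exp(t). En intégrant le snap et en utilisant la condition initiale j(0) = 3, nous obtenons j(t) = 3·exp(t). En prenant ∫j(t)dt et en appliquant a(0) = 3, nous trouvons a(t) = 3·exp(t). L'intégrale de l'accélération est la vitesse. En utilisant v(0) = 3, nous obtenons v(t) = 3·exp(t). Nous avons la vitesse v(t) = 3·exp(t). En substituant t = log(3): v(log(3)) = 9.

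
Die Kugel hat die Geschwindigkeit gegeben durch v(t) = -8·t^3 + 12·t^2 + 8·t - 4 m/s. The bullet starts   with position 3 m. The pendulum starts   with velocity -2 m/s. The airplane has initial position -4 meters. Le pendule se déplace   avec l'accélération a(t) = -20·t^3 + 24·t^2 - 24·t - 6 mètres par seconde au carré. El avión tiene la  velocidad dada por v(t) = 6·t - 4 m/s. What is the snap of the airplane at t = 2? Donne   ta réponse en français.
Pour résoudre ceci, nous devons prendre 3 dérivées de notre équation de la vitesse v(t) = 6·t - 4. La dérivée de la vitesse donne l'accélération: a(t) = 6. En dérivant l'accélération, nous obtenons le jerk: j(t) = 0. En prenant d/dt de j(t), nous trouvons s(t) = 0. Nous avons le snap s(t) = 0. En substituant t = 2: s(2) = 0.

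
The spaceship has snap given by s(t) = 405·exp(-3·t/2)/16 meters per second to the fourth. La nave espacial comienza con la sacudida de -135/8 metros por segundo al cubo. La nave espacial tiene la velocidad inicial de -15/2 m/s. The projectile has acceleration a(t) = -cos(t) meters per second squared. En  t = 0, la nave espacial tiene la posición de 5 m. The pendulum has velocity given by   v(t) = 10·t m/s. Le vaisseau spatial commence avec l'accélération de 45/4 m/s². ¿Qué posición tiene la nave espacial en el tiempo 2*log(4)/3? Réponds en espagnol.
Para resolver esto, necesitamos tomar 4 integrales de nuestra ecuación del snap s(t) = 405·exp(-3·t/2)/16. Tomando ∫s(t)dt y aplicando j(0) = -135/8, encontramos j(t) = -135·exp(-3·t/2)/8. Integrando la sacudida y usando la condición inicial a(0) = 45/4, obtenemos a(t) = 45·exp(-3·t/2)/4. Tomando ∫a(t)dt y aplicando v(0) = -15/2, encontramos v(t) = -15·exp(-3·t/2)/2. Tomando ∫v(t)dt y aplicando x(0) = 5, encontramos x(t) = 5·exp(-3·t/2). De la ecuación de la posición x(t) = 5·exp(-3·t/2), sustituimos t = 2*log(4)/3 para obtener x = 5/4.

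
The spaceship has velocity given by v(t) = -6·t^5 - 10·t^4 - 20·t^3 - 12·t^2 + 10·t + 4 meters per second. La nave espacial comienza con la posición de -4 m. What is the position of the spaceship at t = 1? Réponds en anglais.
Starting from velocity v(t) = -6·t^5 - 10·t^4 - 20·t^3 - 12·t^2 + 10·t + 4, we take 1 antiderivative. Finding the integral of v(t) and using x(0) = -4: x(t) = -t^6 - 2·t^5 - 5·t^4 - 4·t^3 + 5·t^2 + 4·t - 4. We have position x(t) = -t^6 - 2·t^5 - 5·t^4 - 4·t^3 + 5·t^2 + 4·t - 4. Substituting t = 1: x(1) = -7.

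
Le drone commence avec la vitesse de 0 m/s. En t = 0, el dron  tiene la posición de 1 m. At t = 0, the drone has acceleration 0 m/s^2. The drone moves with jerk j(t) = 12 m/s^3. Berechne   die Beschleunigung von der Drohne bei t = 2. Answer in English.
We must find the antiderivative of our jerk equation j(t) = 12 1 time. Integrating jerk and using the initial condition a(0) = 0, we get a(t) = 12·t. We have acceleration a(t) = 12·t. Substituting t = 2: a(2) = 24.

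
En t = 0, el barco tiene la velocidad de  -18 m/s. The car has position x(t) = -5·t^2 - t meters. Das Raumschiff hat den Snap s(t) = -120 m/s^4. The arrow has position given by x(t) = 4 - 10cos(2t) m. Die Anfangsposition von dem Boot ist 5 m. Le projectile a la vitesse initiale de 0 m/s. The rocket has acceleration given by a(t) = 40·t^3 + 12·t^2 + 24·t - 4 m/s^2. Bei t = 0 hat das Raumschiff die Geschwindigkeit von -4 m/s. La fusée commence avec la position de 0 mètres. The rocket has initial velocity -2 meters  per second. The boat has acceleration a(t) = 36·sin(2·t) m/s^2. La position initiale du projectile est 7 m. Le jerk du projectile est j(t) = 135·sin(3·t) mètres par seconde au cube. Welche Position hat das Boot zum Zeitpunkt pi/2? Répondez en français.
Nous devons intégrer notre équation de l'accélération a(t) = 36·sin(2·t) 2 fois. En intégrant l'accélération et en utilisant la condition initiale v(0) = -18, nous obtenons v(t) = -18·cos(2·t). L'intégrale de la vitesse, avec x(0) = 5, donne la position: x(t) = 5 - 9·sin(2·t). De l'équation de la position x(t) = 5 - 9·sin(2·t), nous substituons t = pi/2 pour obtenir x = 5.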